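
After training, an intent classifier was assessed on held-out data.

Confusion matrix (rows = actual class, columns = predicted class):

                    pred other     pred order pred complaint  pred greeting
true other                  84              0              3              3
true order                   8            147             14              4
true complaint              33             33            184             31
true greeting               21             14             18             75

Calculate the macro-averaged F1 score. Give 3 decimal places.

Per-class F1 score (2·TP/(2·TP+FP+FN)):
  other: TP=84, FP=8+33+21=62, FN=0+3+3=6 → 168/236 = 0.7119
  order: TP=147, FP=0+33+14=47, FN=8+14+4=26 → 294/367 = 0.8011
  complaint: TP=184, FP=3+14+18=35, FN=33+33+31=97 → 368/500 = 0.7360
  greeting: TP=75, FP=3+4+31=38, FN=21+14+18=53 → 150/241 = 0.6224
Macro-F1 score = mean = (0.7119 + 0.8011 + 0.7360 + 0.6224) / 4 = 0.718

0.718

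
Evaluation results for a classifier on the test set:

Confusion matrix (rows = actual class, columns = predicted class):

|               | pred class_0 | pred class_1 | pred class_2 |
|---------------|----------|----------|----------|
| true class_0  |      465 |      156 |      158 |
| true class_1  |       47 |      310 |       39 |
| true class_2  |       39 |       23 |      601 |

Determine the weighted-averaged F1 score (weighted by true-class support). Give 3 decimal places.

Per-class F1 score (2·TP/(2·TP+FP+FN)):
  class_0: TP=465, FP=47+39=86, FN=156+158=314 → 930/1330 = 0.6992
  class_1: TP=310, FP=156+23=179, FN=47+39=86 → 620/885 = 0.7006
  class_2: TP=601, FP=158+39=197, FN=39+23=62 → 1202/1461 = 0.8227
Weighted-F1 score = Σ (supportᵢ/N)·F1 scoreᵢ with N=1838: (779/1838)·0.6992 + (396/1838)·0.7006 + (663/1838)·0.8227 = 0.744

0.744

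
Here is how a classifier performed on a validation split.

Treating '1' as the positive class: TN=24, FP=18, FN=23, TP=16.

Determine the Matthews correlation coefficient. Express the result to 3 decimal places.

MCC = (TP·TN − FP·FN) / √((TP+FP)(TP+FN)(TN+FP)(TN+FN))
Numerator = 16·24 − 18·23 = -30
Denominator = √(34·39·42·47) = √2617524 = 1617.8764
MCC = -30 / 1617.8764 = -0.019

-0.019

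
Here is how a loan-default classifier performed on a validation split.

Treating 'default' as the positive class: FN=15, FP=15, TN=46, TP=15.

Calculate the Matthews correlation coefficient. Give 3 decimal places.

MCC = (TP·TN − FP·FN) / √((TP+FP)(TP+FN)(TN+FP)(TN+FN))
Numerator = 15·46 − 15·15 = 465
Denominator = √(30·30·61·61) = √3348900 = 1830.0000
MCC = 465 / 1830.0000 = 0.254

0.254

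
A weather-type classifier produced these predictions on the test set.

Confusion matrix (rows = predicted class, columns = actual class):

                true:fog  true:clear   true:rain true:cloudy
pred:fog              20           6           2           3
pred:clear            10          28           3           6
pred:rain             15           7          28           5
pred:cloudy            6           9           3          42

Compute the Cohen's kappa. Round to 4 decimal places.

Observed agreement pₒ = trace/N = 118/193 = 0.61140
Expected agreement pₑ = Σ (rowᵢ·colᵢ)/N² = (51·31 + 50·47 + 36·55 + 56·60)/193² = 0.24889
κ = (pₒ − pₑ)/(1 − pₑ) = (0.61140 − 0.24889)/(1 − 0.24889) = 0.4826

0.4826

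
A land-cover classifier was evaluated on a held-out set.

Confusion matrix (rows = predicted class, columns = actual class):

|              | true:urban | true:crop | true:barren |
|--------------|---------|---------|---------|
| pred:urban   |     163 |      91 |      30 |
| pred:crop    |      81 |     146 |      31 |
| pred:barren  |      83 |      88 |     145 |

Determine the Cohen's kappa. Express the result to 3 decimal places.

Observed agreement pₒ = trace/N = 454/858 = 0.5291
Expected agreement pₑ = Σ (rowᵢ·colᵢ)/N² = (327·284 + 325·258 + 206·316)/858² = 0.3285
κ = (pₒ − pₑ)/(1 − pₑ) = (0.5291 − 0.3285)/(1 − 0.3285) = 0.299

0.299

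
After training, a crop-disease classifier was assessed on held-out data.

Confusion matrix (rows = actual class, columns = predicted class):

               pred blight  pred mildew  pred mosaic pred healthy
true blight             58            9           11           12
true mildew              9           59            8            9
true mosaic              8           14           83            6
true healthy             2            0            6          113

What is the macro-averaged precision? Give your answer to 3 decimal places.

0.762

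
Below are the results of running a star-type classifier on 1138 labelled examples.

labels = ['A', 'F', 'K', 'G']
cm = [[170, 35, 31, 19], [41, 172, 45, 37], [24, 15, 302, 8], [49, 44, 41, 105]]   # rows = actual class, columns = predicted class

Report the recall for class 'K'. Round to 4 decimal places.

recall = TP/(TP+FN).
K: TP=302, FN=24+15+8=47 → 302/349 = 0.86533

0.8653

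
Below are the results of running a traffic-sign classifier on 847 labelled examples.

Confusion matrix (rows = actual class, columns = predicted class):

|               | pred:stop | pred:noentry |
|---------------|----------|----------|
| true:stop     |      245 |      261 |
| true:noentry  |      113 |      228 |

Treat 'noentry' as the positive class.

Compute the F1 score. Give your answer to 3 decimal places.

0.549

Precision = TP/(TP+FP) = 228/489 = 0.4663
Recall = TP/(TP+FN) = 228/341 = 0.6686
F1 = 2·TP/(2·TP+FP+FN) = 456/830 = 0.549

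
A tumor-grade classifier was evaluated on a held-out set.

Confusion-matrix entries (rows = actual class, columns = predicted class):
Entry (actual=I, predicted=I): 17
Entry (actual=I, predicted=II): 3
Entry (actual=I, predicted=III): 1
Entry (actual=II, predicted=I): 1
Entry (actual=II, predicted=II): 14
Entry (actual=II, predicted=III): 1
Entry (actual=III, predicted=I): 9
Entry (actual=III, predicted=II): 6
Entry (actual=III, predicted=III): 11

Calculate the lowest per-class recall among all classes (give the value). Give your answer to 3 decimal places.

0.423

Per-class recall (TP/(TP+FN)):
  I: TP=17, FN=3+1=4 → 17/21 = 0.8095
  II: TP=14, FN=1+1=2 → 14/16 = 0.8750
  III: TP=11, FN=9+6=15 → 11/26 = 0.4231
Lowest is class 'III' with recall = 0.423.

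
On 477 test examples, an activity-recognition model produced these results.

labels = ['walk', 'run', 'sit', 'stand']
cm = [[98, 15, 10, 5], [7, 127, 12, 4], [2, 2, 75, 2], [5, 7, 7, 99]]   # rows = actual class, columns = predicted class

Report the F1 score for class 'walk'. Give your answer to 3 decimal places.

0.817

Take TP from the diagonal, FP from the rest of the 'walk' prediction marginal, FN from the rest of the 'walk' actual marginal.
F1 score = 2·TP/(2·TP+FP+FN).
walk: TP=98, FP=7+2+5=14, FN=15+10+5=30 → 196/240 = 0.8167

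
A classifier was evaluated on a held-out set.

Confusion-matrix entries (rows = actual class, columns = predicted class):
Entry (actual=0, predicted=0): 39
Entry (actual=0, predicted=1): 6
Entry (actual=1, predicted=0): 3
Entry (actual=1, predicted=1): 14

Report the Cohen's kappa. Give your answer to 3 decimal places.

Observed agreement pₒ = trace/N = 53/62 = 0.8548
Expected agreement pₑ = Σ (rowᵢ·colᵢ)/N² = (45·42 + 17·20)/62² = 0.5801
κ = (pₒ − pₑ)/(1 − pₑ) = (0.8548 − 0.5801)/(1 − 0.5801) = 0.654

0.654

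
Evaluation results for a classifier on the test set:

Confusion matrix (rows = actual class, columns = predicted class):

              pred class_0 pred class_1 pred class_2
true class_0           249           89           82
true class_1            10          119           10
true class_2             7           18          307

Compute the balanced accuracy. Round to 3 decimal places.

Balanced accuracy = mean of per-class recall.
  class_0: recall = 249/420 = 0.5929
  class_1: recall = 119/139 = 0.8561
  class_2: recall = 307/332 = 0.9247
Mean = (0.5929 + 0.8561 + 0.9247) / 3 = 0.791

0.791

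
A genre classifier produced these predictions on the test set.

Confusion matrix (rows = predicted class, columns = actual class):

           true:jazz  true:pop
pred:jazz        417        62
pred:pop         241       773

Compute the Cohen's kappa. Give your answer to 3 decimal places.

0.576

Observed agreement pₒ = trace/N = 1190/1493 = 0.7971
Expected agreement pₑ = Σ (rowᵢ·colᵢ)/N² = (658·479 + 835·1014)/1493² = 0.5212
κ = (pₒ − pₑ)/(1 − pₑ) = (0.7971 − 0.5212)/(1 − 0.5212) = 0.576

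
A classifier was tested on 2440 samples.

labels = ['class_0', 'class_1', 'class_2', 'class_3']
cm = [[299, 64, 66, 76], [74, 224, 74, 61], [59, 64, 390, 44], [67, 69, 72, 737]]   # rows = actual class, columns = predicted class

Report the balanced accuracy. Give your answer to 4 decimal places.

0.6474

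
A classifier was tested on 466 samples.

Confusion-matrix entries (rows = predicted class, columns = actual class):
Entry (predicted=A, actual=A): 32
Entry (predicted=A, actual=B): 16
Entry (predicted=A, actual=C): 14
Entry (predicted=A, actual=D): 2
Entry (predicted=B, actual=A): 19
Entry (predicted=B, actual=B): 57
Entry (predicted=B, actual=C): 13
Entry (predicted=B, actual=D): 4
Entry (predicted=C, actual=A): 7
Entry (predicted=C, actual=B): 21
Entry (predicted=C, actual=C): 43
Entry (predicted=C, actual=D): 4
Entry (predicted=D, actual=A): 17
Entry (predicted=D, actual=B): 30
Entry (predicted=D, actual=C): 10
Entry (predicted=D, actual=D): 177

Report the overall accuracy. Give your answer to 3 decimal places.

Accuracy = trace / total = (32+57+43+177=309) / 466 = 309/466 = 0.663

0.663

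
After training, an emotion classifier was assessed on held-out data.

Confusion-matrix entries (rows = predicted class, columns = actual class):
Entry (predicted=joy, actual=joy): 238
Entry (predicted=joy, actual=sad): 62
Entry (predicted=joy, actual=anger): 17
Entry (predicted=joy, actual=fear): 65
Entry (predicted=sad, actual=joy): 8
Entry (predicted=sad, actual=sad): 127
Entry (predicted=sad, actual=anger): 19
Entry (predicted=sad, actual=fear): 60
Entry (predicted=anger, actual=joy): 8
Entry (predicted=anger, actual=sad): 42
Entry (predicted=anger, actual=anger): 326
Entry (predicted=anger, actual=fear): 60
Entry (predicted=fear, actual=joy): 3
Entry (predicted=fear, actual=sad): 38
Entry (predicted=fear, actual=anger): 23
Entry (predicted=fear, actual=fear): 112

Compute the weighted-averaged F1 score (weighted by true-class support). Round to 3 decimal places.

0.645

Per-class F1 score (2·TP/(2·TP+FP+FN)):
  joy: TP=238, FP=62+17+65=144, FN=8+8+3=19 → 476/639 = 0.7449
  sad: TP=127, FP=8+19+60=87, FN=62+42+38=142 → 254/483 = 0.5259
  anger: TP=326, FP=8+42+60=110, FN=17+19+23=59 → 652/821 = 0.7942
  fear: TP=112, FP=3+38+23=64, FN=65+60+60=185 → 224/473 = 0.4736
Weighted-F1 score = Σ (supportᵢ/N)·F1 scoreᵢ with N=1208: (257/1208)·0.7449 + (269/1208)·0.5259 + (385/1208)·0.7942 + (297/1208)·0.4736 = 0.645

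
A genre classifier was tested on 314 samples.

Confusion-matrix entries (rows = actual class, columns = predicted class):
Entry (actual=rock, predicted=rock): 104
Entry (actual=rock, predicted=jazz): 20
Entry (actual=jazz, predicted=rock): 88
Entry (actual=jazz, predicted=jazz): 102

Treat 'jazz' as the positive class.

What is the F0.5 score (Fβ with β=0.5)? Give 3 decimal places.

0.752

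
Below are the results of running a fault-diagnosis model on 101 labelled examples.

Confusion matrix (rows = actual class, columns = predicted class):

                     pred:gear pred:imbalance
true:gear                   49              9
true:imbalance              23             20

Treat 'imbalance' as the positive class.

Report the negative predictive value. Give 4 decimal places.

NPV = TN/(TN+FN) = 49/(49+23) = 0.6806

0.6806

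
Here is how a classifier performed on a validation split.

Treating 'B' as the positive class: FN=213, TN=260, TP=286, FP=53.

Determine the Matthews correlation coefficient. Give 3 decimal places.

MCC = (TP·TN − FP·FN) / √((TP+FP)(TP+FN)(TN+FP)(TN+FN))
Numerator = 286·260 − 53·213 = 63071
Denominator = √(339·499·313·473) = √25044116889 = 158253.3314
MCC = 63071 / 158253.3314 = 0.399

0.399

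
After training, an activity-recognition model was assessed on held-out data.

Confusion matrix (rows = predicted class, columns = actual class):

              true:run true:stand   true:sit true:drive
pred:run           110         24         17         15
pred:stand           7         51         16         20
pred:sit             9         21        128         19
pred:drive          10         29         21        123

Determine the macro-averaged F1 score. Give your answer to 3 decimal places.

Per-class F1 score (2·TP/(2·TP+FP+FN)):
  run: TP=110, FP=24+17+15=56, FN=7+9+10=26 → 220/302 = 0.7285
  stand: TP=51, FP=7+16+20=43, FN=24+21+29=74 → 102/219 = 0.4658
  sit: TP=128, FP=9+21+19=49, FN=17+16+21=54 → 256/359 = 0.7131
  drive: TP=123, FP=10+29+21=60, FN=15+20+19=54 → 246/360 = 0.6833
Macro-F1 score = mean = (0.7285 + 0.4658 + 0.7131 + 0.6833) / 4 = 0.648

0.648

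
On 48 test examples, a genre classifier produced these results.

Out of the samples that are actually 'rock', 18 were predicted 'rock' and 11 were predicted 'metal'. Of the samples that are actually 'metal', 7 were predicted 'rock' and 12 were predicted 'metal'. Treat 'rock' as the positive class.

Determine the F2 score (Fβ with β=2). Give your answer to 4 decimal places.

Fβ = (1+β²)·TP / ((1+β²)·TP + β²·FN + FP), with β²=4
= 5·18 / (5·18 + 4·11 + 7) = 0.6383

0.6383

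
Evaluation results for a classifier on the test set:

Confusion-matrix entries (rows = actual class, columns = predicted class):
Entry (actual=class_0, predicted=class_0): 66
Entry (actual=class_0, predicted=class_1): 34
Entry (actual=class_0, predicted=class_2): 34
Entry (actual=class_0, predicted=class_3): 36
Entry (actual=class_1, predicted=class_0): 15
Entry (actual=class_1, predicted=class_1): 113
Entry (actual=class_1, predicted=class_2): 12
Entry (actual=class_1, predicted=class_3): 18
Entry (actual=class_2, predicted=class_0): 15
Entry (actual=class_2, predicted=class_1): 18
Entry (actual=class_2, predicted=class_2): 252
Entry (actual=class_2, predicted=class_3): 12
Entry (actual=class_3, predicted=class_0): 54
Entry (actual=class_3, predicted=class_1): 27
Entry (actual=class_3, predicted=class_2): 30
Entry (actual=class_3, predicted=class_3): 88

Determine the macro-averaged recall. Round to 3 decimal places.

Per-class recall (TP/(TP+FN)):
  class_0: TP=66, FN=34+34+36=104 → 66/170 = 0.3882
  class_1: TP=113, FN=15+12+18=45 → 113/158 = 0.7152
  class_2: TP=252, FN=15+18+12=45 → 252/297 = 0.8485
  class_3: TP=88, FN=54+27+30=111 → 88/199 = 0.4422
Macro-recall = mean = (0.3882 + 0.7152 + 0.8485 + 0.4422) / 4 = 0.599

0.599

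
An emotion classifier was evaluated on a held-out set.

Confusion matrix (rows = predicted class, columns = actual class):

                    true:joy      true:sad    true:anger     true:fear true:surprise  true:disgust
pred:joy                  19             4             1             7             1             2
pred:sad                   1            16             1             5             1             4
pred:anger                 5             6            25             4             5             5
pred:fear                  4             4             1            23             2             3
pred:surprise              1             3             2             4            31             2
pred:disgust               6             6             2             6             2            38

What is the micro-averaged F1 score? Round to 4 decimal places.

Micro-averaging pools counts across classes: ΣTP=152, ΣFP=100, ΣFN=100.
Micro-F1 score = 2·TP/(2·TP+FP+FN) on pooled counts = 0.6032 (equals overall accuracy in single-label multiclass).

0.6032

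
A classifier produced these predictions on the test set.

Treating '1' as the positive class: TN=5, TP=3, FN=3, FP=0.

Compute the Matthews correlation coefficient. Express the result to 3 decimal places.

0.559

MCC = (TP·TN − FP·FN) / √((TP+FP)(TP+FN)(TN+FP)(TN+FN))
Numerator = 3·5 − 0·3 = 15
Denominator = √(3·6·5·8) = √720 = 26.8328
MCC = 15 / 26.8328 = 0.559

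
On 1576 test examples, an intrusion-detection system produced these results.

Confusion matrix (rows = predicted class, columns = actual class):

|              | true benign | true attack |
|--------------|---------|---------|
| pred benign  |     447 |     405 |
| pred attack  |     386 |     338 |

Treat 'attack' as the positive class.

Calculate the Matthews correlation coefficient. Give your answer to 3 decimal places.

-0.008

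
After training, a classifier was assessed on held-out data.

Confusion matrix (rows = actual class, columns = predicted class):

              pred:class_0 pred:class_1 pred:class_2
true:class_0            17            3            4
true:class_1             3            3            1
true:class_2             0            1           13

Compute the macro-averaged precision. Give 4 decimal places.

0.6669

Per-class precision (TP/(TP+FP)):
  class_0: TP=17, FP=3+0=3 → 17/20 = 0.85000
  class_1: TP=3, FP=3+1=4 → 3/7 = 0.42857
  class_2: TP=13, FP=4+1=5 → 13/18 = 0.72222
Macro-precision = mean = (0.85000 + 0.42857 + 0.72222) / 3 = 0.6669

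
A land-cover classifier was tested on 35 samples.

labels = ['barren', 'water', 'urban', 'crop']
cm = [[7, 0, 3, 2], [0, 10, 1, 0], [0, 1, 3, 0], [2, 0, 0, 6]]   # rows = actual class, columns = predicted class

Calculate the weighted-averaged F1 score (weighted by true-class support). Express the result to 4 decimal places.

Per-class F1 score (2·TP/(2·TP+FP+FN)):
  barren: TP=7, FP=0+0+2=2, FN=0+3+2=5 → 14/21 = 0.66667
  water: TP=10, FP=0+1+0=1, FN=0+1+0=1 → 20/22 = 0.90909
  urban: TP=3, FP=3+1+0=4, FN=0+1+0=1 → 6/11 = 0.54545
  crop: TP=6, FP=2+0+0=2, FN=2+0+0=2 → 12/16 = 0.75000
Weighted-F1 score = Σ (supportᵢ/N)·F1 scoreᵢ with N=35: (12/35)·0.66667 + (11/35)·0.90909 + (4/35)·0.54545 + (8/35)·0.75000 = 0.7481

0.7481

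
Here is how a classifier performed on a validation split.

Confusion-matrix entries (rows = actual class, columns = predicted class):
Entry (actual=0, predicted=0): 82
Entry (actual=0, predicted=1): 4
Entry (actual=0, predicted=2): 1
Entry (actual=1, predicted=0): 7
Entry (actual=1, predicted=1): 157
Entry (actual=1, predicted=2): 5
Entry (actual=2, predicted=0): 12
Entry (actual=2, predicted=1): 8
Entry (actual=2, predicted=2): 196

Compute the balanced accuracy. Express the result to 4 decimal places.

0.9263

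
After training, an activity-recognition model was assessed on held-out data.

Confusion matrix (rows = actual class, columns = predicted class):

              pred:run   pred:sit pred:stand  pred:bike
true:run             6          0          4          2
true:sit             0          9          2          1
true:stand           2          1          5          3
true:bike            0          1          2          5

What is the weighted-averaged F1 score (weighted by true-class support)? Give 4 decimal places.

Per-class F1 score (2·TP/(2·TP+FP+FN)):
  run: TP=6, FP=0+2+0=2, FN=0+4+2=6 → 12/20 = 0.60000
  sit: TP=9, FP=0+1+1=2, FN=0+2+1=3 → 18/23 = 0.78261
  stand: TP=5, FP=4+2+2=8, FN=2+1+3=6 → 10/24 = 0.41667
  bike: TP=5, FP=2+1+3=6, FN=0+1+2=3 → 10/19 = 0.52632
Weighted-F1 score = Σ (supportᵢ/N)·F1 scoreᵢ with N=43: (12/43)·0.60000 + (12/43)·0.78261 + (11/43)·0.41667 + (8/43)·0.52632 = 0.5904

0.5904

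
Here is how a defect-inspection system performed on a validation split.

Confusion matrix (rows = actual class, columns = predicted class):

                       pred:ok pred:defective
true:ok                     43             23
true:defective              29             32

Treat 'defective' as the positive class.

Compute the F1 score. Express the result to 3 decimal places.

0.552

Precision = TP/(TP+FP) = 32/55 = 0.5818
Recall = TP/(TP+FN) = 32/61 = 0.5246
F1 = 2·TP/(2·TP+FP+FN) = 64/116 = 0.552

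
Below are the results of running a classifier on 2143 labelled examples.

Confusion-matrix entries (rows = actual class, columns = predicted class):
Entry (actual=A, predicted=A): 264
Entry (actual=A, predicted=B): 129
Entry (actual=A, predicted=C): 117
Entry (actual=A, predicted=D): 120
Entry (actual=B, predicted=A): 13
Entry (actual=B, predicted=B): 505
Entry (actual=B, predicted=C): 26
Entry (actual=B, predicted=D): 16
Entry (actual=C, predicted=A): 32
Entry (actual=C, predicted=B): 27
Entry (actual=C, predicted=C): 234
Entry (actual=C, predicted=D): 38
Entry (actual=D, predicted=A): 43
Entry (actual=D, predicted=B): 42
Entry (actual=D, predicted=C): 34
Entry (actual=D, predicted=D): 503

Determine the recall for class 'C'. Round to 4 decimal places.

recall = TP/(TP+FN).
C: TP=234, FN=32+27+38=97 → 234/331 = 0.70695

0.7069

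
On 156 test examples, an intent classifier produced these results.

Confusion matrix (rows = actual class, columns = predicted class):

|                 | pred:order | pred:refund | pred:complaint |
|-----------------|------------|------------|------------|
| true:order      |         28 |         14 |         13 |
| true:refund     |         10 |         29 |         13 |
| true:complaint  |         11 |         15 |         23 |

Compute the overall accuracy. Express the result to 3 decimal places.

0.513

Accuracy = trace / total = (28+29+23=80) / 156 = 80/156 = 0.513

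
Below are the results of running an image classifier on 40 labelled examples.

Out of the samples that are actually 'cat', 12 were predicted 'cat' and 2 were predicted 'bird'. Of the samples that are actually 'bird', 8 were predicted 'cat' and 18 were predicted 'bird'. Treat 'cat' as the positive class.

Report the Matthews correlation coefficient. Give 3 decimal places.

0.524

MCC = (TP·TN − FP·FN) / √((TP+FP)(TP+FN)(TN+FP)(TN+FN))
Numerator = 12·18 − 8·2 = 200
Denominator = √(20·14·26·20) = √145600 = 381.5757
MCC = 200 / 381.5757 = 0.524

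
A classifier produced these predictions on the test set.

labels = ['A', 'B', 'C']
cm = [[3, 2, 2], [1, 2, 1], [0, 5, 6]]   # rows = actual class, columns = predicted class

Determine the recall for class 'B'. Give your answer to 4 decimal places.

0.5000

Treat 'B' as positive and all other classes as negative.
recall = TP/(TP+FN).
B: TP=2, FN=1+1=2 → 2/4 = 0.50000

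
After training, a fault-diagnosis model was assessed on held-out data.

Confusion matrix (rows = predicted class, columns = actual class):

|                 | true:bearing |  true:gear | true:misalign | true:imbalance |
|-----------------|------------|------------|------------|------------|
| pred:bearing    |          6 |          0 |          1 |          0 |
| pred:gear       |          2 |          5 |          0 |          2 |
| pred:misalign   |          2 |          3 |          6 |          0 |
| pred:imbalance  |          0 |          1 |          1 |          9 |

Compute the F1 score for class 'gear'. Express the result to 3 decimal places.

One-vs-rest for 'gear': TP = diagonal; FP = other classes predicted 'gear'; FN = 'gear' predicted as other.
F1 score = 2·TP/(2·TP+FP+FN).
gear: TP=5, FP=2+0+2=4, FN=0+3+1=4 → 10/18 = 0.5556

0.556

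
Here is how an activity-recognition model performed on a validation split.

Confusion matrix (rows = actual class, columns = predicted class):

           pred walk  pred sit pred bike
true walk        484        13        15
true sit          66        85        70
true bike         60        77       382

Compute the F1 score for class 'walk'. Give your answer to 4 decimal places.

0.8627

One-vs-rest for 'walk': TP = diagonal; FP = other classes predicted 'walk'; FN = 'walk' predicted as other.
F1 score = 2·TP/(2·TP+FP+FN).
walk: TP=484, FP=66+60=126, FN=13+15=28 → 968/1122 = 0.86275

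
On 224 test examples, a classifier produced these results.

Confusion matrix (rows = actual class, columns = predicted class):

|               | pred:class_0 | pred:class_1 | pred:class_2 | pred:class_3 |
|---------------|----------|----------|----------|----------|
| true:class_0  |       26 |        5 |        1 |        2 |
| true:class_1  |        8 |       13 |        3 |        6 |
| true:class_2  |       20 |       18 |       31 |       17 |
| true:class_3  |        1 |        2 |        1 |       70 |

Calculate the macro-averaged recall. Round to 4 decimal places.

0.6261

Per-class recall (TP/(TP+FN)):
  class_0: TP=26, FN=5+1+2=8 → 26/34 = 0.76471
  class_1: TP=13, FN=8+3+6=17 → 13/30 = 0.43333
  class_2: TP=31, FN=20+18+17=55 → 31/86 = 0.36047
  class_3: TP=70, FN=1+2+1=4 → 70/74 = 0.94595
Macro-recall = mean = (0.76471 + 0.43333 + 0.36047 + 0.94595) / 4 = 0.6261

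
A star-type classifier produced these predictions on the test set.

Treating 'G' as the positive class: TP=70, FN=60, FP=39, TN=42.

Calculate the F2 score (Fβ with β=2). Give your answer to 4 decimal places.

0.5564

Fβ = (1+β²)·TP / ((1+β²)·TP + β²·FN + FP), with β²=4
= 5·70 / (5·70 + 4·60 + 39) = 0.5564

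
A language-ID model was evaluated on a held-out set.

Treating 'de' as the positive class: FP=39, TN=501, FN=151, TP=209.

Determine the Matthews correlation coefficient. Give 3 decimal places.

0.557

MCC = (TP·TN − FP·FN) / √((TP+FP)(TP+FN)(TN+FP)(TN+FN))
Numerator = 209·501 − 39·151 = 98820
Denominator = √(248·360·540·652) = √31433702400 = 177295.5228
MCC = 98820 / 177295.5228 = 0.557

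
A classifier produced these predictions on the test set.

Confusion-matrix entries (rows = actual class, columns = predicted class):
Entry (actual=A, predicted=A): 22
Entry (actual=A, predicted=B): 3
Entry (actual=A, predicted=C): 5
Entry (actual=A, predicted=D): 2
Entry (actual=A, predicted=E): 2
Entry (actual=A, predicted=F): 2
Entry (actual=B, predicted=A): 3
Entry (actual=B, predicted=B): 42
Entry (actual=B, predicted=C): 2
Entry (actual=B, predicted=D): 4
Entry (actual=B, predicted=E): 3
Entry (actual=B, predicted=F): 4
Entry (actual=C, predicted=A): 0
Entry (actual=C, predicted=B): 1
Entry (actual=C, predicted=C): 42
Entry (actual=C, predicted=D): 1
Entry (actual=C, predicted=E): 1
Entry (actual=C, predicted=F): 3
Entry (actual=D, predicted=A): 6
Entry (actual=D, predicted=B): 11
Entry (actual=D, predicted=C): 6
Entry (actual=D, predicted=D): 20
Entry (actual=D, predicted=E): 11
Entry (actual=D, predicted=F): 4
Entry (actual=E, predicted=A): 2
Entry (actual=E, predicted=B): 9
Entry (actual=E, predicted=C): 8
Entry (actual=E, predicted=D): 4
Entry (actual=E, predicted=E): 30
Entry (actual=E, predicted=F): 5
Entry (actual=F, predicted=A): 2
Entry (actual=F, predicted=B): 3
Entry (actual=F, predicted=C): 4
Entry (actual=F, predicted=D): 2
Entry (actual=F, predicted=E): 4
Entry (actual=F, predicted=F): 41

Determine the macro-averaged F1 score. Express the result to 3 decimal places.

Per-class F1 score (2·TP/(2·TP+FP+FN)):
  A: TP=22, FP=3+0+6+2+2=13, FN=3+5+2+2+2=14 → 44/71 = 0.6197
  B: TP=42, FP=3+1+11+9+3=27, FN=3+2+4+3+4=16 → 84/127 = 0.6614
  C: TP=42, FP=5+2+6+8+4=25, FN=0+1+1+1+3=6 → 84/115 = 0.7304
  D: TP=20, FP=2+4+1+4+2=13, FN=6+11+6+11+4=38 → 40/91 = 0.4396
  E: TP=30, FP=2+3+1+11+4=21, FN=2+9+8+4+5=28 → 60/109 = 0.5505
  F: TP=41, FP=2+4+3+4+5=18, FN=2+3+4+2+4=15 → 82/115 = 0.7130
Macro-F1 score = mean = (0.6197 + 0.6614 + 0.7304 + 0.4396 + 0.5505 + 0.7130) / 6 = 0.619

0.619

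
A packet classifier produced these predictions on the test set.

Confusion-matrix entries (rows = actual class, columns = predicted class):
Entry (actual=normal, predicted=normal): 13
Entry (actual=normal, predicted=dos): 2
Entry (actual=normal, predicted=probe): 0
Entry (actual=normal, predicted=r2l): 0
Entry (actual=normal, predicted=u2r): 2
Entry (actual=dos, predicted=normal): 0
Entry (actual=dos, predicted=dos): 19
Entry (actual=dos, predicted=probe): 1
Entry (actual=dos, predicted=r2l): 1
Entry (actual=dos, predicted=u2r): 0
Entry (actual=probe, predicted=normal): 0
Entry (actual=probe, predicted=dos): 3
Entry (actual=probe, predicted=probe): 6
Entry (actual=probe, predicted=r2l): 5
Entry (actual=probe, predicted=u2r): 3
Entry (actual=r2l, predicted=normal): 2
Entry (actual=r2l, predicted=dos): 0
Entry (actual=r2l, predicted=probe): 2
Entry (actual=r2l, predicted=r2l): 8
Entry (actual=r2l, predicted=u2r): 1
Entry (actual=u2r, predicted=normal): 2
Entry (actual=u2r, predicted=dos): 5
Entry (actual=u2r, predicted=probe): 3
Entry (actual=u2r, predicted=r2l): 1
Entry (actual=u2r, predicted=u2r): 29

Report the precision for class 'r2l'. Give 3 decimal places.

Treat 'r2l' as positive and all other classes as negative.
precision = TP/(TP+FP).
r2l: TP=8, FP=0+1+5+1=7 → 8/15 = 0.5333

0.533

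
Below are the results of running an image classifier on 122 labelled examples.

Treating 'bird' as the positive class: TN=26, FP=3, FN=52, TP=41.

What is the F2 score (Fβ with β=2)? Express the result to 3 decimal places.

Fβ = (1+β²)·TP / ((1+β²)·TP + β²·FN + FP), with β²=4
= 5·41 / (5·41 + 4·52 + 3) = 0.493

0.493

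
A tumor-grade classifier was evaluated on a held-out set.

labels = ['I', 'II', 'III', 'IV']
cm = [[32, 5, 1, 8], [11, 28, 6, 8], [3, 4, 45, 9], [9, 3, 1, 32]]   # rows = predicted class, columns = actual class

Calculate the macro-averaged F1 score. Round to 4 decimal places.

Per-class F1 score (2·TP/(2·TP+FP+FN)):
  I: TP=32, FP=5+1+8=14, FN=11+3+9=23 → 64/101 = 0.63366
  II: TP=28, FP=11+6+8=25, FN=5+4+3=12 → 56/93 = 0.60215
  III: TP=45, FP=3+4+9=16, FN=1+6+1=8 → 90/114 = 0.78947
  IV: TP=32, FP=9+3+1=13, FN=8+8+9=25 → 64/102 = 0.62745
Macro-F1 score = mean = (0.63366 + 0.60215 + 0.78947 + 0.62745) / 4 = 0.6632

0.6632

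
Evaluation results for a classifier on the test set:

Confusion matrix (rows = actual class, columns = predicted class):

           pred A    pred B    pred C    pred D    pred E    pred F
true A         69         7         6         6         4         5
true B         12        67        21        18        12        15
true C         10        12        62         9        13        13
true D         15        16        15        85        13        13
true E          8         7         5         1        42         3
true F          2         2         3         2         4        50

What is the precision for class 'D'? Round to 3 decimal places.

Take TP from the diagonal, FP from the rest of the 'D' prediction marginal, FN from the rest of the 'D' actual marginal.
precision = TP/(TP+FP).
D: TP=85, FP=6+18+9+1+2=36 → 85/121 = 0.7025

0.702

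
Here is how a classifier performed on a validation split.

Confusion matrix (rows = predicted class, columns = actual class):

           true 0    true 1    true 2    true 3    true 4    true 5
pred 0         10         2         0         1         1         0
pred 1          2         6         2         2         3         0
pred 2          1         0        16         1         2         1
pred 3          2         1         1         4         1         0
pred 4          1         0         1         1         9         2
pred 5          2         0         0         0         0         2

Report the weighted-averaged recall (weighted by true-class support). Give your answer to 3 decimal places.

0.610

Per-class recall (TP/(TP+FN)):
  0: TP=10, FN=2+1+2+1+2=8 → 10/18 = 0.5556
  1: TP=6, FN=2+0+1+0+0=3 → 6/9 = 0.6667
  2: TP=16, FN=0+2+1+1+0=4 → 16/20 = 0.8000
  3: TP=4, FN=1+2+1+1+0=5 → 4/9 = 0.4444
  4: TP=9, FN=1+3+2+1+0=7 → 9/16 = 0.5625
  5: TP=2, FN=0+0+1+0+2=3 → 2/5 = 0.4000
Weighted-recall = Σ (supportᵢ/N)·recallᵢ with N=77: (18/77)·0.5556 + (9/77)·0.6667 + (20/77)·0.8000 + (9/77)·0.4444 + (16/77)·0.5625 + (5/77)·0.4000 = 0.610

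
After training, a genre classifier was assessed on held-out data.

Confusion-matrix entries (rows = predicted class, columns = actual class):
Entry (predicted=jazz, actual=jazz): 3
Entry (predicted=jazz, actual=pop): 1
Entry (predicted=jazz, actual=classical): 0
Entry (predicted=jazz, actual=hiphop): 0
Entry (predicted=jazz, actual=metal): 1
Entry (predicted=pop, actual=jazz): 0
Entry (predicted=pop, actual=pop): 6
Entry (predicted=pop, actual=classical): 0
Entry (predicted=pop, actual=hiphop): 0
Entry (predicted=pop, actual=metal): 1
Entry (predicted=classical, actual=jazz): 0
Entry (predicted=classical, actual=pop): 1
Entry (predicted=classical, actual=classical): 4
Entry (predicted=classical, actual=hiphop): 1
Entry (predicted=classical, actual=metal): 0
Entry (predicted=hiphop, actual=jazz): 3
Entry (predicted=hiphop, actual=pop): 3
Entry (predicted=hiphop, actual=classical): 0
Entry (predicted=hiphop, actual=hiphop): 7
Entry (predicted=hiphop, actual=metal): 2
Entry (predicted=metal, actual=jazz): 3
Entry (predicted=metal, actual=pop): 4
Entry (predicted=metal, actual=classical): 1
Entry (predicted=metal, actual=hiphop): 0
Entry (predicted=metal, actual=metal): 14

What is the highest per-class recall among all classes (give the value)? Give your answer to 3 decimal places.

Per-class recall (TP/(TP+FN)):
  jazz: TP=3, FN=0+0+3+3=6 → 3/9 = 0.3333
  pop: TP=6, FN=1+1+3+4=9 → 6/15 = 0.4000
  classical: TP=4, FN=0+0+0+1=1 → 4/5 = 0.8000
  hiphop: TP=7, FN=0+0+1+0=1 → 7/8 = 0.8750
  metal: TP=14, FN=1+1+0+2=4 → 14/18 = 0.7778
Highest is class 'hiphop' with recall = 0.875.

0.875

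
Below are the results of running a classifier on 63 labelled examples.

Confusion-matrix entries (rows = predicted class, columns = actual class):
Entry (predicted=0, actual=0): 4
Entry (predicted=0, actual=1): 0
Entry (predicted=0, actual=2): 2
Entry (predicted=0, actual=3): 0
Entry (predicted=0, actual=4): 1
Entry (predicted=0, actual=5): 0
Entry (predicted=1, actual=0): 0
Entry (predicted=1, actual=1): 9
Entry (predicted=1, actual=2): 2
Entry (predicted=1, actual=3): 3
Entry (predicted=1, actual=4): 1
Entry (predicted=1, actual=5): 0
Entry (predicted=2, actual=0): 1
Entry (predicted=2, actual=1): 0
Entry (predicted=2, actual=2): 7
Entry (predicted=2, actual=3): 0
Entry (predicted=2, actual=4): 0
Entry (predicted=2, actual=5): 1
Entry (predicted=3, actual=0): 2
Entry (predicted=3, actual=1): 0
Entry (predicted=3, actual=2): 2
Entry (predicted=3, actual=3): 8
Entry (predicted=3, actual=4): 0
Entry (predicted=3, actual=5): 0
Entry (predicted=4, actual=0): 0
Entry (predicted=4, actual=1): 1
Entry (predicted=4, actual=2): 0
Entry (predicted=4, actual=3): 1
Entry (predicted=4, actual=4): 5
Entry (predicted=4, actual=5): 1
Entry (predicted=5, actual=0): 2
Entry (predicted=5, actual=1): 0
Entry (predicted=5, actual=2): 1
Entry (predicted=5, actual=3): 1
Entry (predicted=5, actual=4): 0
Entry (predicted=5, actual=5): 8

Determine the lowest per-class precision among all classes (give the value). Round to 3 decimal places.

Per-class precision (TP/(TP+FP)):
  0: TP=4, FP=0+2+0+1+0=3 → 4/7 = 0.5714
  1: TP=9, FP=0+2+3+1+0=6 → 9/15 = 0.6000
  2: TP=7, FP=1+0+0+0+1=2 → 7/9 = 0.7778
  3: TP=8, FP=2+0+2+0+0=4 → 8/12 = 0.6667
  4: TP=5, FP=0+1+0+1+1=3 → 5/8 = 0.6250
  5: TP=8, FP=2+0+1+1+0=4 → 8/12 = 0.6667
Lowest is class '0' with precision = 0.571.

0.571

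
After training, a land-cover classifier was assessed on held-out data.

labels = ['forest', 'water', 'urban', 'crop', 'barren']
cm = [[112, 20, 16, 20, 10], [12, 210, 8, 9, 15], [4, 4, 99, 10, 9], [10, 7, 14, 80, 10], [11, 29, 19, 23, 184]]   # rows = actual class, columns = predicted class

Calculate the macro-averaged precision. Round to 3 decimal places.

Per-class precision (TP/(TP+FP)):
  forest: TP=112, FP=12+4+10+11=37 → 112/149 = 0.7517
  water: TP=210, FP=20+4+7+29=60 → 210/270 = 0.7778
  urban: TP=99, FP=16+8+14+19=57 → 99/156 = 0.6346
  crop: TP=80, FP=20+9+10+23=62 → 80/142 = 0.5634
  barren: TP=184, FP=10+15+9+10=44 → 184/228 = 0.8070
Macro-precision = mean = (0.7517 + 0.7778 + 0.6346 + 0.5634 + 0.8070) / 5 = 0.707

0.707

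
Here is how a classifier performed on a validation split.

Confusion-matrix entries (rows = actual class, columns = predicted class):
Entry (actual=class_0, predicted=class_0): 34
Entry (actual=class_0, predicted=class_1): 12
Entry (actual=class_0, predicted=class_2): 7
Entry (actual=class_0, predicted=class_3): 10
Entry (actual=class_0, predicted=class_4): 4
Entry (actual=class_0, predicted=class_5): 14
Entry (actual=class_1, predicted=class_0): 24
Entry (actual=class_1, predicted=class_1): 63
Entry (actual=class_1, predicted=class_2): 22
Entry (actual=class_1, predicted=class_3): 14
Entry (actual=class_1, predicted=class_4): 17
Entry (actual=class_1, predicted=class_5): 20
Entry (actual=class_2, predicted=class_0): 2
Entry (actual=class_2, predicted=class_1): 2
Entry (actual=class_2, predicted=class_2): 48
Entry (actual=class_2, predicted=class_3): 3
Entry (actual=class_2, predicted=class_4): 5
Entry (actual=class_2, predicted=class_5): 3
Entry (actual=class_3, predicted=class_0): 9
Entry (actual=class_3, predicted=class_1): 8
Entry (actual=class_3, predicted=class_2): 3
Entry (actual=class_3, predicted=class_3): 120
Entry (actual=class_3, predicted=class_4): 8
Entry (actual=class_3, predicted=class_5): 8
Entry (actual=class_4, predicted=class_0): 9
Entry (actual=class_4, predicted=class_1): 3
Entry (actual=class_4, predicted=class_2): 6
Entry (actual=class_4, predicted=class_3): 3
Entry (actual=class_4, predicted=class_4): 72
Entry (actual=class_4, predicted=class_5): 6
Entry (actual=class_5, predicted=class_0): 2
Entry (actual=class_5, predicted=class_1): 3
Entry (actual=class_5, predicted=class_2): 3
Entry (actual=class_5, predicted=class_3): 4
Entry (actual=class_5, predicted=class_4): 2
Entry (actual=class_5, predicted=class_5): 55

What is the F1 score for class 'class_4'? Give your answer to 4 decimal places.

F1 score = 2·TP/(2·TP+FP+FN).
class_4: TP=72, FP=4+17+5+8+2=36, FN=9+3+6+3+6=27 → 144/207 = 0.69565

0.6957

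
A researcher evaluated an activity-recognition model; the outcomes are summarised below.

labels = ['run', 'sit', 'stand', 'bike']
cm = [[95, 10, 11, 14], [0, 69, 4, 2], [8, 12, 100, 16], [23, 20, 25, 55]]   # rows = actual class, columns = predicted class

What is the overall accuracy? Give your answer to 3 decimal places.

0.688

Accuracy = trace / total = (95+69+100+55=319) / 464 = 319/464 = 0.688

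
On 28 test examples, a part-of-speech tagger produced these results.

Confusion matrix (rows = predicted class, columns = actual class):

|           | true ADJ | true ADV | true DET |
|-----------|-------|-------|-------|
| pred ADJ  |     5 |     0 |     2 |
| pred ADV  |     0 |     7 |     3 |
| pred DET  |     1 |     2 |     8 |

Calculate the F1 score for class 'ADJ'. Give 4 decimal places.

Treat 'ADJ' as positive and all other classes as negative.
F1 score = 2·TP/(2·TP+FP+FN).
ADJ: TP=5, FP=0+2=2, FN=0+1=1 → 10/13 = 0.76923

0.7692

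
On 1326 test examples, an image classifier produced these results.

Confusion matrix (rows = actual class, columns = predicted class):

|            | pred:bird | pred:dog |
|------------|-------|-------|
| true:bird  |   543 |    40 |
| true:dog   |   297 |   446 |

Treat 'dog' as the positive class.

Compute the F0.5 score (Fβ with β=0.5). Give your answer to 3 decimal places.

0.830

Fβ = (1+β²)·TP / ((1+β²)·TP + β²·FN + FP), with β²=1/4
= 1.25·446 / (1.25·446 + 0.25·297 + 40) = 0.830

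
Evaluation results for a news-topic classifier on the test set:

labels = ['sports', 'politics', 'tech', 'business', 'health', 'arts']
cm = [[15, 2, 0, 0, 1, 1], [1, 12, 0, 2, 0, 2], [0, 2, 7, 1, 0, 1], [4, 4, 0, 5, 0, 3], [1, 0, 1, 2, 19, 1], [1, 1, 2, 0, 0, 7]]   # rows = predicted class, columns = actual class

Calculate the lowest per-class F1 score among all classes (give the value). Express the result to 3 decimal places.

Per-class F1 score (2·TP/(2·TP+FP+FN)):
  sports: TP=15, FP=2+0+0+1+1=4, FN=1+0+4+1+1=7 → 30/41 = 0.7317
  politics: TP=12, FP=1+0+2+0+2=5, FN=2+2+4+0+1=9 → 24/38 = 0.6316
  tech: TP=7, FP=0+2+1+0+1=4, FN=0+0+0+1+2=3 → 14/21 = 0.6667
  business: TP=5, FP=4+4+0+0+3=11, FN=0+2+1+2+0=5 → 10/26 = 0.3846
  health: TP=19, FP=1+0+1+2+1=5, FN=1+0+0+0+0=1 → 38/44 = 0.8636
  arts: TP=7, FP=1+1+2+0+0=4, FN=1+2+1+3+1=8 → 14/26 = 0.5385
Lowest is class 'business' with F1 score = 0.385.

0.385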